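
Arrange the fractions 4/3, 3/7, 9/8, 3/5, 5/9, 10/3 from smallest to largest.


Convert to decimal for comparison:
  4/3 = 1.3333
  3/7 = 0.4286
  9/8 = 1.125
  3/5 = 0.6
  5/9 = 0.5556
  10/3 = 3.3333
Decimals in increasing order: 0.4286 < 0.5556 < 0.6 < 1.125 < 1.3333 < 3.3333
Writing each back as its fraction gives the sorted order.
Final answer: 3/7, 5/9, 3/5, 9/8, 4/3, 10/3


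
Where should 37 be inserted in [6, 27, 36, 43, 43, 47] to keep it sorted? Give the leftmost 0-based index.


List is sorted: [6, 27, 36, 43, 43, 47]
We need the leftmost position where 37 can be inserted, i.e. the first index whose element is >= 37 (or the end of the list if none is).
Binary search with low=0, high=6 (0-based indices):
  low=0, high=6, mid=3: a[3]=43 >= 37, so high = 3
  low=0, high=3, mid=1: a[1]=27 < 37, so low = 2
  low=2, high=3, mid=2: a[2]=36 < 37, so low = 3
Now low = high = 3, so the insertion index is 3.
Final answer: 3


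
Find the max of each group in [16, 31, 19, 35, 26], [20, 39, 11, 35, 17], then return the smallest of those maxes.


Find max of each group:
  Group 1: [16, 31, 19, 35, 26] -> max = 35
  Group 2: [20, 39, 11, 35, 17] -> max = 39
Maxes: [35, 39]
Minimum of maxes = 35
Final answer: 35


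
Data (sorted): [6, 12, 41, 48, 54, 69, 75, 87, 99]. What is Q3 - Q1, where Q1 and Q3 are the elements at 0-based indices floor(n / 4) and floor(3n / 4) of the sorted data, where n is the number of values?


The data has n = 9 elements.
Q1 index = floor(9 / 4) = floor(2.25) = 2; Q3 index = floor(3 * 9 / 4) = floor(6.75) = 6
Q1 = element at index 2 = 41
Q3 = element at index 6 = 75
IQR = 75 - 41 = 34
Final answer: 34


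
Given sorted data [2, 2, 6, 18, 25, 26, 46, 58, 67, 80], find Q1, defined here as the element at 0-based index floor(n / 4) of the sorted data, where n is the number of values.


The list has n = 10 elements.
Q1 index = floor(10 / 4) = floor(2.5) = 2
Counting from index 0 in the sorted data, the element at index 2 is 6.
Final answer: 6


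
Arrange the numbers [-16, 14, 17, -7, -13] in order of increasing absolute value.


Compute absolute values:
  |-16| = 16
  |14| = 14
  |17| = 17
  |-7| = 7
  |-13| = 13
Absolute values in increasing order: 7 < 13 < 14 < 16 < 17
Listing the original numbers in that order gives the answer.
Final answer: [-7, -13, 14, -16, 17]


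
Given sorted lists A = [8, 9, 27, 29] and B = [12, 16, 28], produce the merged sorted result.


List A: [8, 9, 27, 29]
List B: [12, 16, 28]
Repeatedly compare the front elements and take the smaller:
  8 vs 12 -> take 8
  9 vs 12 -> take 9
  27 vs 12 -> take 12
  27 vs 16 -> take 16
  27 vs 28 -> take 27
  29 vs 28 -> take 28
  B is exhausted; append the rest of A: [29]
Final answer: [8, 9, 12, 16, 27, 28, 29]


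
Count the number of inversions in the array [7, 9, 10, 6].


For each element, count the later elements that are smaller than it:
  7 (index 0): smaller elements after it = [6] -> 1
  9 (index 1): smaller elements after it = [6] -> 1
  10 (index 2): smaller elements after it = [6] -> 1
Total inversions = 1 + 1 + 1 = 3
Final answer: 3


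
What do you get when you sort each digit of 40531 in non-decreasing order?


The number 40531 has digits: 4, 0, 5, 3, 1
Sorted: 0, 1, 3, 4, 5
Joining the sorted digits gives the result.
Final answer: 01345


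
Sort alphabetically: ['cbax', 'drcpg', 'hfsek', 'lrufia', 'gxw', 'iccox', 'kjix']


Compare strings character by character (the first differing letter decides):
  'cbax' < 'drcpg' since 'c' < 'd' at position 1
  'drcpg' < 'gxw' since 'd' < 'g' at position 1
  'gxw' < 'hfsek' since 'g' < 'h' at position 1
  'hfsek' < 'iccox' since 'h' < 'i' at position 1
  'iccox' < 'kjix' since 'i' < 'k' at position 1
  'kjix' < 'lrufia' since 'k' < 'l' at position 1
Chaining these comparisons gives the alphabetical order.
Final answer: ['cbax', 'drcpg', 'gxw', 'hfsek', 'iccox', 'kjix', 'lrufia']


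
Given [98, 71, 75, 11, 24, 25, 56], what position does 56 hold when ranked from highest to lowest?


Sort descending: [98, 75, 71, 56, 25, 24, 11]
Find 56 in the sorted list.
56 is at position 4.
Final answer: 4


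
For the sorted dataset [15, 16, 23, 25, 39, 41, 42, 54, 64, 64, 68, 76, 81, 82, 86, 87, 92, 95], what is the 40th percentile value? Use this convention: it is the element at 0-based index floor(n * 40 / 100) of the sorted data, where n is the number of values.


The dataset has n = 18 elements.
Index = floor(18 * 40 / 100) = floor(720 / 100) = floor(7.2) = 7
Counting from index 0 in the sorted data, the element at index 7 is 54.
Final answer: 54


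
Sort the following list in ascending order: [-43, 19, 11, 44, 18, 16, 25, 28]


Original list: [-43, 19, 11, 44, 18, 16, 25, 28]
Repeatedly take the smallest remaining element:
  Remaining [-43, 19, 11, 44, 18, 16, 25, 28] -> smallest is -43
  Remaining [19, 11, 44, 18, 16, 25, 28] -> smallest is 11
  Remaining [19, 44, 18, 16, 25, 28] -> smallest is 16
  Remaining [19, 44, 18, 25, 28] -> smallest is 18
  Remaining [19, 44, 25, 28] -> smallest is 19
  Remaining [44, 25, 28] -> smallest is 25
  Remaining [44, 28] -> smallest is 28
  Remaining [44] -> smallest is 44
Collecting the picks in order gives the sorted list.
Final answer: [-43, 11, 16, 18, 19, 25, 28, 44]


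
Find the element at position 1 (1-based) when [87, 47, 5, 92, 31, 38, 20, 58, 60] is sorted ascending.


Sort ascending: [5, 20, 31, 38, 47, 58, 60, 87, 92]
The 1st element (1-indexed) is at index 0.
Value = 5
Final answer: 5


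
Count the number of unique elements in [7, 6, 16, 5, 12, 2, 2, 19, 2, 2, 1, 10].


List all unique values:
Distinct values: [1, 2, 5, 6, 7, 10, 12, 16, 19]
Count = 9
Final answer: 9


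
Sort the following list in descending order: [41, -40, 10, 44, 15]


Original list: [41, -40, 10, 44, 15]
Repeatedly take the largest remaining element:
  Remaining [41, -40, 10, 44, 15] -> largest is 44
  Remaining [41, -40, 10, 15] -> largest is 41
  Remaining [-40, 10, 15] -> largest is 15
  Remaining [-40, 10] -> largest is 10
  Remaining [-40] -> largest is -40
Collecting the picks in order gives the descending list.
Final answer: [44, 41, 15, 10, -40]


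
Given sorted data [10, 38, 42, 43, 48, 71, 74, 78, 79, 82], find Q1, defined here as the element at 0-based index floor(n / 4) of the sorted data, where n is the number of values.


The list has n = 10 elements.
Q1 index = floor(10 / 4) = floor(2.5) = 2
Counting from index 0 in the sorted data, the element at index 2 is 42.
Final answer: 42


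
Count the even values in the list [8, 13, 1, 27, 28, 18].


Check each element:
  8 is even
  13 is odd
  1 is odd
  27 is odd
  28 is even
  18 is even
Evens: [8, 28, 18]
Count of evens = 3
Final answer: 3


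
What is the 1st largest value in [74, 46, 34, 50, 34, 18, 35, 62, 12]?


Sort descending: [74, 62, 50, 46, 35, 34, 34, 18, 12]
The 1st element (1-indexed) is at index 0.
Value = 74
Final answer: 74


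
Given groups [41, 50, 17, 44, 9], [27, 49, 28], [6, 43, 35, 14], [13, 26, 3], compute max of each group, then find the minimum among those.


Find max of each group:
  Group 1: [41, 50, 17, 44, 9] -> max = 50
  Group 2: [27, 49, 28] -> max = 49
  Group 3: [6, 43, 35, 14] -> max = 43
  Group 4: [13, 26, 3] -> max = 26
Maxes: [50, 49, 43, 26]
Minimum of maxes = 26
Final answer: 26


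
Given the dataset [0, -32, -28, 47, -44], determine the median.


First, sort the list: [-44, -32, -28, 0, 47]
The list has 5 elements (odd count).
The middle index is 2 (0-based), and the element there is -28.
Final answer: -28


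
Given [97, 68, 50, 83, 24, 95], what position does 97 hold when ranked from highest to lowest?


Sort descending: [97, 95, 83, 68, 50, 24]
Find 97 in the sorted list.
97 is at position 1.
Final answer: 1


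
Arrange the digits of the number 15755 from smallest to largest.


The number 15755 has digits: 1, 5, 7, 5, 5
Sorted: 1, 5, 5, 5, 7
Joining the sorted digits gives the result.
Final answer: 15557


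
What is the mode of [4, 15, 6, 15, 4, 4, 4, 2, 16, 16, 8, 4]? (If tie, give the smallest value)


Count the frequency of each value:
  2 appears 1 time(s)
  4 appears 5 time(s)
  6 appears 1 time(s)
  8 appears 1 time(s)
  15 appears 2 time(s)
  16 appears 2 time(s)
Maximum frequency is 5.
Only 4 reaches that frequency, so it is the mode.
Final answer: 4


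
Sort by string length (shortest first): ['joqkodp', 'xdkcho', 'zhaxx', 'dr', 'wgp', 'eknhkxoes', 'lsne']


Compute lengths:
  'joqkodp' has length 7
  'xdkcho' has length 6
  'zhaxx' has length 5
  'dr' has length 2
  'wgp' has length 3
  'eknhkxoes' has length 9
  'lsne' has length 4
Lengths in increasing order: 2 < 3 < 4 < 5 < 6 < 7 < 9
Listing the words in that order gives the answer.
Final answer: ['dr', 'wgp', 'lsne', 'zhaxx', 'xdkcho', 'joqkodp', 'eknhkxoes']


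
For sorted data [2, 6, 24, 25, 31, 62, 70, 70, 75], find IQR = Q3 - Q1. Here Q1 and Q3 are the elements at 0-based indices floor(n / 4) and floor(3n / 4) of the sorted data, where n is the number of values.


The data has n = 9 elements.
Q1 index = floor(9 / 4) = floor(2.25) = 2; Q3 index = floor(3 * 9 / 4) = floor(6.75) = 6
Q1 = element at index 2 = 24
Q3 = element at index 6 = 70
IQR = 70 - 24 = 46
Final answer: 46


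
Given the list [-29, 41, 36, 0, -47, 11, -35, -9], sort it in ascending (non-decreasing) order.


Original list: [-29, 41, 36, 0, -47, 11, -35, -9]
Repeatedly take the smallest remaining element:
  Remaining [-29, 41, 36, 0, -47, 11, -35, -9] -> smallest is -47
  Remaining [-29, 41, 36, 0, 11, -35, -9] -> smallest is -35
  Remaining [-29, 41, 36, 0, 11, -9] -> smallest is -29
  Remaining [41, 36, 0, 11, -9] -> smallest is -9
  Remaining [41, 36, 0, 11] -> smallest is 0
  Remaining [41, 36, 11] -> smallest is 11
  Remaining [41, 36] -> smallest is 36
  Remaining [41] -> smallest is 41
Collecting the picks in order gives the sorted list.
Final answer: [-47, -35, -29, -9, 0, 11, 36, 41]


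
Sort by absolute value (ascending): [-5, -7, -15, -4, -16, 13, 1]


Compute absolute values:
  |-5| = 5
  |-7| = 7
  |-15| = 15
  |-4| = 4
  |-16| = 16
  |13| = 13
  |1| = 1
Absolute values in increasing order: 1 < 4 < 5 < 7 < 13 < 15 < 16
Listing the original numbers in that order gives the answer.
Final answer: [1, -4, -5, -7, 13, -15, -16]


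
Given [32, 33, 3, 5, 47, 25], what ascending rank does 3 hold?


Sort ascending: [3, 5, 25, 32, 33, 47]
Find 3 in the sorted list.
3 is at position 1 (1-indexed).
Final answer: 1


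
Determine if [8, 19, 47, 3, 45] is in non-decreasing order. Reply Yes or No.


Check consecutive pairs:
  8 <= 19? True
  19 <= 47? True
  47 <= 3? False
  3 <= 45? True
1 consecutive pair(s) are out of order, so the list is not sorted.
Final answer: No


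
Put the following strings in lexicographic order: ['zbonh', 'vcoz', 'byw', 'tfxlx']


Compare strings character by character (the first differing letter decides):
  'byw' < 'tfxlx' since 'b' < 't' at position 1
  'tfxlx' < 'vcoz' since 't' < 'v' at position 1
  'vcoz' < 'zbonh' since 'v' < 'z' at position 1
Chaining these comparisons gives the alphabetical order.
Final answer: ['byw', 'tfxlx', 'vcoz', 'zbonh']


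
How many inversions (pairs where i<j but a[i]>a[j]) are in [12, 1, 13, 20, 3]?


For each element, count the later elements that are smaller than it:
  12 (index 0): smaller elements after it = [1, 3] -> 2
  1 (index 1): smaller elements after it = [] -> 0
  13 (index 2): smaller elements after it = [3] -> 1
  20 (index 3): smaller elements after it = [3] -> 1
Total inversions = 2 + 0 + 1 + 1 = 4
Final answer: 4


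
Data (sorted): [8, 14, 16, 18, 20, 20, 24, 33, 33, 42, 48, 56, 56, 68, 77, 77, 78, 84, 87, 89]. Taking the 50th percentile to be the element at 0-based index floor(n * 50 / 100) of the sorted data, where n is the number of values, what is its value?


The dataset has n = 20 elements.
Index = floor(20 * 50 / 100) = floor(1000 / 100) = floor(10) = 10
Counting from index 0 in the sorted data, the element at index 10 is 48.
Final answer: 48


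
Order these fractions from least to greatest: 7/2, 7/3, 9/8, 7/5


Convert to decimal for comparison:
  7/2 = 3.5
  7/3 = 2.3333
  9/8 = 1.125
  7/5 = 1.4
Decimals in increasing order: 1.125 < 1.4 < 2.3333 < 3.5
Writing each back as its fraction gives the sorted order.
Final answer: 9/8, 7/5, 7/3, 7/2


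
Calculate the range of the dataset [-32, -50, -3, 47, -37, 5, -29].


Maximum value: 47
Minimum value: -50
Range = 47 - (-50) = 97
Final answer: 97


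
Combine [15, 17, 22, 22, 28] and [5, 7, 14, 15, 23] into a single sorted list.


List A: [15, 17, 22, 22, 28]
List B: [5, 7, 14, 15, 23]
Repeatedly compare the front elements and take the smaller:
  15 vs 5 -> take 5
  15 vs 7 -> take 7
  15 vs 14 -> take 14
  15 vs 15 -> take 15
  17 vs 15 -> take 15
  17 vs 23 -> take 17
  22 vs 23 -> take 22
  22 vs 23 -> take 22
  28 vs 23 -> take 23
  B is exhausted; append the rest of A: [28]
Final answer: [5, 7, 14, 15, 15, 17, 22, 22, 23, 28]


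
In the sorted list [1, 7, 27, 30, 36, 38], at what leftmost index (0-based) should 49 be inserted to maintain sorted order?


List is sorted: [1, 7, 27, 30, 36, 38]
We need the leftmost position where 49 can be inserted, i.e. the first index whose element is >= 49 (or the end of the list if none is).
Binary search with low=0, high=6 (0-based indices):
  low=0, high=6, mid=3: a[3]=30 < 49, so low = 4
  low=4, high=6, mid=5: a[5]=38 < 49, so low = 6
Now low = high = 6, so the insertion index is 6.
Final answer: 6


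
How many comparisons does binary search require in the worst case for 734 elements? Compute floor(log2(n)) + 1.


Binary search halves the search space each step.
Maximum comparisons = floor(log2(734)) + 1
log2(734) = 9.5196
floor(log2(734)) = 9, so 9 + 1 = 10
Final answer: 10


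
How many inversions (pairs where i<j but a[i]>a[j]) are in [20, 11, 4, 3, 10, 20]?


For each element, count the later elements that are smaller than it:
  20 (index 0): smaller elements after it = [11, 4, 3, 10] -> 4
  11 (index 1): smaller elements after it = [4, 3, 10] -> 3
  4 (index 2): smaller elements after it = [3] -> 1
  3 (index 3): smaller elements after it = [] -> 0
  10 (index 4): smaller elements after it = [] -> 0
Total inversions = 4 + 3 + 1 + 0 + 0 = 8
Final answer: 8


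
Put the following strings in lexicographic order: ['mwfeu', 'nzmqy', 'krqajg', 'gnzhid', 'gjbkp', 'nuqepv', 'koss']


Compare strings character by character (the first differing letter decides):
  'gjbkp' < 'gnzhid' since 'j' < 'n' at position 2
  'gnzhid' < 'koss' since 'g' < 'k' at position 1
  'koss' < 'krqajg' since 'o' < 'r' at position 2
  'krqajg' < 'mwfeu' since 'k' < 'm' at position 1
  'mwfeu' < 'nuqepv' since 'm' < 'n' at position 1
  'nuqepv' < 'nzmqy' since 'u' < 'z' at position 2
Chaining these comparisons gives the alphabetical order.
Final answer: ['gjbkp', 'gnzhid', 'koss', 'krqajg', 'mwfeu', 'nuqepv', 'nzmqy']


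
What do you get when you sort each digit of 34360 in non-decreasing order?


The number 34360 has digits: 3, 4, 3, 6, 0
Sorted: 0, 3, 3, 4, 6
Joining the sorted digits gives the result.
Final answer: 03346


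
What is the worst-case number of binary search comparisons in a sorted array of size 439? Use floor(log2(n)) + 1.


Binary search halves the search space each step.
Maximum comparisons = floor(log2(439)) + 1
log2(439) = 8.7781
floor(log2(439)) = 8, so 8 + 1 = 9
Final answer: 9


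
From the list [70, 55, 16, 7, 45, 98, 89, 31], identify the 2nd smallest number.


Sort ascending: [7, 16, 31, 45, 55, 70, 89, 98]
The 2nd element (1-indexed) is at index 1.
Value = 16
Final answer: 16


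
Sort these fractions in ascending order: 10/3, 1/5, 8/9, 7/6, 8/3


Convert to decimal for comparison:
  10/3 = 3.3333
  1/5 = 0.2
  8/9 = 0.8889
  7/6 = 1.1667
  8/3 = 2.6667
Decimals in increasing order: 0.2 < 0.8889 < 1.1667 < 2.6667 < 3.3333
Writing each back as its fraction gives the sorted order.
Final answer: 1/5, 8/9, 7/6, 8/3, 10/3


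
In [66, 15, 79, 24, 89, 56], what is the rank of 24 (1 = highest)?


Sort descending: [89, 79, 66, 56, 24, 15]
Find 24 in the sorted list.
24 is at position 5.
Final answer: 5


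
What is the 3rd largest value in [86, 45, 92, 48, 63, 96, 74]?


Sort descending: [96, 92, 86, 74, 63, 48, 45]
The 3rd element (1-indexed) is at index 2.
Value = 86
Final answer: 86


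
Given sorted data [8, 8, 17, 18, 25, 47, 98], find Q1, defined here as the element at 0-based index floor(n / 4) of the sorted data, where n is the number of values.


The list has n = 7 elements.
Q1 index = floor(7 / 4) = floor(1.75) = 1
Counting from index 0 in the sorted data, the element at index 1 is 8.
Final answer: 8


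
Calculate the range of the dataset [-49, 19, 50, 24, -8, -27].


Maximum value: 50
Minimum value: -49
Range = 50 - (-49) = 99
Final answer: 99


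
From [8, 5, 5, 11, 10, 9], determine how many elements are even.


Check each element:
  8 is even
  5 is odd
  5 is odd
  11 is odd
  10 is even
  9 is odd
Evens: [8, 10]
Count of evens = 2
Final answer: 2


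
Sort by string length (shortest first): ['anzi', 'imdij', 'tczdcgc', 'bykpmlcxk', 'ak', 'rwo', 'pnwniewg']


Compute lengths:
  'anzi' has length 4
  'imdij' has length 5
  'tczdcgc' has length 7
  'bykpmlcxk' has length 9
  'ak' has length 2
  'rwo' has length 3
  'pnwniewg' has length 8
Lengths in increasing order: 2 < 3 < 4 < 5 < 7 < 8 < 9
Listing the words in that order gives the answer.
Final answer: ['ak', 'rwo', 'anzi', 'imdij', 'tczdcgc', 'pnwniewg', 'bykpmlcxk']


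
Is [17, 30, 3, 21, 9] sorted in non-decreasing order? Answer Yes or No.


Check consecutive pairs:
  17 <= 30? True
  30 <= 3? False
  3 <= 21? True
  21 <= 9? False
2 consecutive pair(s) are out of order, so the list is not sorted.
Final answer: No


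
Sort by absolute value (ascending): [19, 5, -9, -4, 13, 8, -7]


Compute absolute values:
  |19| = 19
  |5| = 5
  |-9| = 9
  |-4| = 4
  |13| = 13
  |8| = 8
  |-7| = 7
Absolute values in increasing order: 4 < 5 < 7 < 8 < 9 < 13 < 19
Listing the original numbers in that order gives the answer.
Final answer: [-4, 5, -7, 8, -9, 13, 19]


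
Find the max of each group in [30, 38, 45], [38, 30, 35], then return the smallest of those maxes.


Find max of each group:
  Group 1: [30, 38, 45] -> max = 45
  Group 2: [38, 30, 35] -> max = 38
Maxes: [45, 38]
Minimum of maxes = 38
Final answer: 38


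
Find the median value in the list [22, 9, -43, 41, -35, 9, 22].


First, sort the list: [-43, -35, 9, 9, 22, 22, 41]
The list has 7 elements (odd count).
The middle index is 3 (0-based), and the element there is 9.
Final answer: 9


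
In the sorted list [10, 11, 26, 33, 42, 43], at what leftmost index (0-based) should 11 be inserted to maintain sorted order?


List is sorted: [10, 11, 26, 33, 42, 43]
We need the leftmost position where 11 can be inserted, i.e. the first index whose element is >= 11 (or the end of the list if none is).
Binary search with low=0, high=6 (0-based indices):
  low=0, high=6, mid=3: a[3]=33 >= 11, so high = 3
  low=0, high=3, mid=1: a[1]=11 >= 11, so high = 1
  low=0, high=1, mid=0: a[0]=10 < 11, so low = 1
Now low = high = 1, so the insertion index is 1.
Final answer: 1


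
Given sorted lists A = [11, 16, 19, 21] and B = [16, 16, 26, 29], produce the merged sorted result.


List A: [11, 16, 19, 21]
List B: [16, 16, 26, 29]
Repeatedly compare the front elements and take the smaller:
  11 vs 16 -> take 11
  16 vs 16 -> take 16
  19 vs 16 -> take 16
  19 vs 16 -> take 16
  19 vs 26 -> take 19
  21 vs 26 -> take 21
  A is exhausted; append the rest of B: [26, 29]
Final answer: [11, 16, 16, 16, 19, 21, 26, 29]


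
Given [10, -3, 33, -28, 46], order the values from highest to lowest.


Original list: [10, -3, 33, -28, 46]
Repeatedly take the largest remaining element:
  Remaining [10, -3, 33, -28, 46] -> largest is 46
  Remaining [10, -3, 33, -28] -> largest is 33
  Remaining [10, -3, -28] -> largest is 10
  Remaining [-3, -28] -> largest is -3
  Remaining [-28] -> largest is -28
Collecting the picks in order gives the descending list.
Final answer: [46, 33, 10, -3, -28]


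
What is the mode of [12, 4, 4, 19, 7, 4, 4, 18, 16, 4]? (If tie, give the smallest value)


Count the frequency of each value:
  4 appears 5 time(s)
  7 appears 1 time(s)
  12 appears 1 time(s)
  16 appears 1 time(s)
  18 appears 1 time(s)
  19 appears 1 time(s)
Maximum frequency is 5.
Only 4 reaches that frequency, so it is the mode.
Final answer: 4


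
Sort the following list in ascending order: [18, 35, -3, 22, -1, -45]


Original list: [18, 35, -3, 22, -1, -45]
Repeatedly take the smallest remaining element:
  Remaining [18, 35, -3, 22, -1, -45] -> smallest is -45
  Remaining [18, 35, -3, 22, -1] -> smallest is -3
  Remaining [18, 35, 22, -1] -> smallest is -1
  Remaining [18, 35, 22] -> smallest is 18
  Remaining [35, 22] -> smallest is 22
  Remaining [35] -> smallest is 35
Collecting the picks in order gives the sorted list.
Final answer: [-45, -3, -1, 18, 22, 35]


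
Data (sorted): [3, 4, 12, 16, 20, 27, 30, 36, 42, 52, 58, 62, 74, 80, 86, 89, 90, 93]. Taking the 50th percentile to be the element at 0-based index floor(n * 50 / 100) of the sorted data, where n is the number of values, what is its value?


The dataset has n = 18 elements.
Index = floor(18 * 50 / 100) = floor(900 / 100) = floor(9) = 9
Counting from index 0 in the sorted data, the element at index 9 is 52.
Final answer: 52


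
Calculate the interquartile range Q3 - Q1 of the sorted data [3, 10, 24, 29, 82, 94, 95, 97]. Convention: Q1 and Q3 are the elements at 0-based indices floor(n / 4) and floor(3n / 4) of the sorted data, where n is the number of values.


The data has n = 8 elements.
Q1 index = floor(8 / 4) = floor(2) = 2; Q3 index = floor(3 * 8 / 4) = floor(6) = 6
Q1 = element at index 2 = 24
Q3 = element at index 6 = 95
IQR = 95 - 24 = 71
Final answer: 71


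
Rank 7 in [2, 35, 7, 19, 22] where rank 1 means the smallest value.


Sort ascending: [2, 7, 19, 22, 35]
Find 7 in the sorted list.
7 is at position 2 (1-indexed).
Final answer: 2


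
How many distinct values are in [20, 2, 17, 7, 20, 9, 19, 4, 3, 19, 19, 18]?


List all unique values:
Distinct values: [2, 3, 4, 7, 9, 17, 18, 19, 20]
Count = 9
Final answer: 9


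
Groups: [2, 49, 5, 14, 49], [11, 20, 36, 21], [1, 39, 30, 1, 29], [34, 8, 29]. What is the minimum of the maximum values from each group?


Find max of each group:
  Group 1: [2, 49, 5, 14, 49] -> max = 49
  Group 2: [11, 20, 36, 21] -> max = 36
  Group 3: [1, 39, 30, 1, 29] -> max = 39
  Group 4: [34, 8, 29] -> max = 34
Maxes: [49, 36, 39, 34]
Minimum of maxes = 34
Final answer: 34


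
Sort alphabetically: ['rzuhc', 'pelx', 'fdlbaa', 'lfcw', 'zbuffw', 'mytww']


Compare strings character by character (the first differing letter decides):
  'fdlbaa' < 'lfcw' since 'f' < 'l' at position 1
  'lfcw' < 'mytww' since 'l' < 'm' at position 1
  'mytww' < 'pelx' since 'm' < 'p' at position 1
  'pelx' < 'rzuhc' since 'p' < 'r' at position 1
  'rzuhc' < 'zbuffw' since 'r' < 'z' at position 1
Chaining these comparisons gives the alphabetical order.
Final answer: ['fdlbaa', 'lfcw', 'mytww', 'pelx', 'rzuhc', 'zbuffw']


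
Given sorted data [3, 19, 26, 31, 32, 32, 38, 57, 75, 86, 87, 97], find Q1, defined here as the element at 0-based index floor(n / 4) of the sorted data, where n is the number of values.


The list has n = 12 elements.
Q1 index = floor(12 / 4) = floor(3) = 3
Counting from index 0 in the sorted data, the element at index 3 is 31.
Final answer: 31


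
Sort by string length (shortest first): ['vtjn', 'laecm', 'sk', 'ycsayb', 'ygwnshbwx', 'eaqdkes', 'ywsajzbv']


Compute lengths:
  'vtjn' has length 4
  'laecm' has length 5
  'sk' has length 2
  'ycsayb' has length 6
  'ygwnshbwx' has length 9
  'eaqdkes' has length 7
  'ywsajzbv' has length 8
Lengths in increasing order: 2 < 4 < 5 < 6 < 7 < 8 < 9
Listing the words in that order gives the answer.
Final answer: ['sk', 'vtjn', 'laecm', 'ycsayb', 'eaqdkes', 'ywsajzbv', 'ygwnshbwx']


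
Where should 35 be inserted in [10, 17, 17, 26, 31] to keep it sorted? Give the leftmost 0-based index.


List is sorted: [10, 17, 17, 26, 31]
We need the leftmost position where 35 can be inserted, i.e. the first index whose element is >= 35 (or the end of the list if none is).
Binary search with low=0, high=5 (0-based indices):
  low=0, high=5, mid=2: a[2]=17 < 35, so low = 3
  low=3, high=5, mid=4: a[4]=31 < 35, so low = 5
Now low = high = 5, so the insertion index is 5.
Final answer: 5


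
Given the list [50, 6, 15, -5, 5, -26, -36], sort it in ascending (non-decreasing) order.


Original list: [50, 6, 15, -5, 5, -26, -36]
Repeatedly take the smallest remaining element:
  Remaining [50, 6, 15, -5, 5, -26, -36] -> smallest is -36
  Remaining [50, 6, 15, -5, 5, -26] -> smallest is -26
  Remaining [50, 6, 15, -5, 5] -> smallest is -5
  Remaining [50, 6, 15, 5] -> smallest is 5
  Remaining [50, 6, 15] -> smallest is 6
  Remaining [50, 15] -> smallest is 15
  Remaining [50] -> smallest is 50
Collecting the picks in order gives the sorted list.
Final answer: [-36, -26, -5, 5, 6, 15, 50]


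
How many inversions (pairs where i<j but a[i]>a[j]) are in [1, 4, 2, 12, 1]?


For each element, count the later elements that are smaller than it:
  1 (index 0): smaller elements after it = [] -> 0
  4 (index 1): smaller elements after it = [2, 1] -> 2
  2 (index 2): smaller elements after it = [1] -> 1
  12 (index 3): smaller elements after it = [1] -> 1
Total inversions = 0 + 2 + 1 + 1 = 4
Final answer: 4


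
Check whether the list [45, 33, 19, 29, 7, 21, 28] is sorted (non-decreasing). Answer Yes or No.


Check consecutive pairs:
  45 <= 33? False
  33 <= 19? False
  19 <= 29? True
  29 <= 7? False
  7 <= 21? True
  21 <= 28? True
3 consecutive pair(s) are out of order, so the list is not sorted.
Final answer: No


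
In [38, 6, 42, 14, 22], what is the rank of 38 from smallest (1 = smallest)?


Sort ascending: [6, 14, 22, 38, 42]
Find 38 in the sorted list.
38 is at position 4 (1-indexed).
Final answer: 4


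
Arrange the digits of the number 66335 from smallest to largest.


The number 66335 has digits: 6, 6, 3, 3, 5
Sorted: 3, 3, 5, 6, 6
Joining the sorted digits gives the result.
Final answer: 33566


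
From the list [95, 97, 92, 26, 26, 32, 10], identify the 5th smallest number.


Sort ascending: [10, 26, 26, 32, 92, 95, 97]
The 5th element (1-indexed) is at index 4.
Value = 92
Final answer: 92


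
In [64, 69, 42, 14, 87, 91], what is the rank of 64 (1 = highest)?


Sort descending: [91, 87, 69, 64, 42, 14]
Find 64 in the sorted list.
64 is at position 4.
Final answer: 4


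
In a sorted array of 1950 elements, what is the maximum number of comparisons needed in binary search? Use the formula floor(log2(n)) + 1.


Binary search halves the search space each step.
Maximum comparisons = floor(log2(1950)) + 1
log2(1950) = 10.9293
floor(log2(1950)) = 10, so 10 + 1 = 11
Final answer: 11


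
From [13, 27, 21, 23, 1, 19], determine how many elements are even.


Check each element:
  13 is odd
  27 is odd
  21 is odd
  23 is odd
  1 is odd
  19 is odd
Evens: []
Count of evens = 0
Final answer: 0


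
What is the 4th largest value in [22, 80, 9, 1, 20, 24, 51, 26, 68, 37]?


Sort descending: [80, 68, 51, 37, 26, 24, 22, 20, 9, 1]
The 4th element (1-indexed) is at index 3.
Value = 37
Final answer: 37


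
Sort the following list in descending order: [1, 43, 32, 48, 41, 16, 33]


Original list: [1, 43, 32, 48, 41, 16, 33]
Repeatedly take the largest remaining element:
  Remaining [1, 43, 32, 48, 41, 16, 33] -> largest is 48
  Remaining [1, 43, 32, 41, 16, 33] -> largest is 43
  Remaining [1, 32, 41, 16, 33] -> largest is 41
  Remaining [1, 32, 16, 33] -> largest is 33
  Remaining [1, 32, 16] -> largest is 32
  Remaining [1, 16] -> largest is 16
  Remaining [1] -> largest is 1
Collecting the picks in order gives the descending list.
Final answer: [48, 43, 41, 33, 32, 16, 1]


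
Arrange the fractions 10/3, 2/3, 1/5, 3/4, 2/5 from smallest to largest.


Convert to decimal for comparison:
  10/3 = 3.3333
  2/3 = 0.6667
  1/5 = 0.2
  3/4 = 0.75
  2/5 = 0.4
Decimals in increasing order: 0.2 < 0.4 < 0.6667 < 0.75 < 3.3333
Writing each back as its fraction gives the sorted order.
Final answer: 1/5, 2/5, 2/3, 3/4, 10/3


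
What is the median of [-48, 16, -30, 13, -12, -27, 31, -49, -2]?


First, sort the list: [-49, -48, -30, -27, -12, -2, 13, 16, 31]
The list has 9 elements (odd count).
The middle index is 4 (0-based), and the element there is -12.
Final answer: -12


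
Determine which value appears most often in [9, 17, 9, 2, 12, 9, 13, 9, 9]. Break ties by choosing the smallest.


Count the frequency of each value:
  2 appears 1 time(s)
  9 appears 5 time(s)
  12 appears 1 time(s)
  13 appears 1 time(s)
  17 appears 1 time(s)
Maximum frequency is 5.
Only 9 reaches that frequency, so it is the mode.
Final answer: 9


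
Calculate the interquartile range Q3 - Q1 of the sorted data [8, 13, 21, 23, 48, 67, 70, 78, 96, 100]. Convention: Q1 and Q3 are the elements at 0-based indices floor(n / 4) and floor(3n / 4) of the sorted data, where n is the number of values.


The data has n = 10 elements.
Q1 index = floor(10 / 4) = floor(2.5) = 2; Q3 index = floor(3 * 10 / 4) = floor(7.5) = 7
Q1 = element at index 2 = 21
Q3 = element at index 7 = 78
IQR = 78 - 21 = 57
Final answer: 57


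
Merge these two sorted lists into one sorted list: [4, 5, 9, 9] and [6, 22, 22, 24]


List A: [4, 5, 9, 9]
List B: [6, 22, 22, 24]
Repeatedly compare the front elements and take the smaller:
  4 vs 6 -> take 4
  5 vs 6 -> take 5
  9 vs 6 -> take 6
  9 vs 22 -> take 9
  9 vs 22 -> take 9
  A is exhausted; append the rest of B: [22, 22, 24]
Final answer: [4, 5, 6, 9, 9, 22, 22, 24]


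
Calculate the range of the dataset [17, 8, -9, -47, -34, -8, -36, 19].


Maximum value: 19
Minimum value: -47
Range = 19 - (-47) = 66
Final answer: 66


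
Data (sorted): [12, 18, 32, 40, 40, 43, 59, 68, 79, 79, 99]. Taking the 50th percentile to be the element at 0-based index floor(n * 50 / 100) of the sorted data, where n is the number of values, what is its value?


The dataset has n = 11 elements.
Index = floor(11 * 50 / 100) = floor(550 / 100) = floor(5.5) = 5
Counting from index 0 in the sorted data, the element at index 5 is 43.
Final answer: 43


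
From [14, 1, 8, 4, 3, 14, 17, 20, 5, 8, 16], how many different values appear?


List all unique values:
Distinct values: [1, 3, 4, 5, 8, 14, 16, 17, 20]
Count = 9
Final answer: 9


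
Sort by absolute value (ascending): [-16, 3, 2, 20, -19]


Compute absolute values:
  |-16| = 16
  |3| = 3
  |2| = 2
  |20| = 20
  |-19| = 19
Absolute values in increasing order: 2 < 3 < 16 < 19 < 20
Listing the original numbers in that order gives the answer.
Final answer: [2, 3, -16, -19, 20]


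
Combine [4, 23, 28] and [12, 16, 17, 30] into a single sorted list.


List A: [4, 23, 28]
List B: [12, 16, 17, 30]
Repeatedly compare the front elements and take the smaller:
  4 vs 12 -> take 4
  23 vs 12 -> take 12
  23 vs 16 -> take 16
  23 vs 17 -> take 17
  23 vs 30 -> take 23
  28 vs 30 -> take 28
  A is exhausted; append the rest of B: [30]
Final answer: [4, 12, 16, 17, 23, 28, 30]


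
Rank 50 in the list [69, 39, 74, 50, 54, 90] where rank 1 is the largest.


Sort descending: [90, 74, 69, 54, 50, 39]
Find 50 in the sorted list.
50 is at position 5.
Final answer: 5


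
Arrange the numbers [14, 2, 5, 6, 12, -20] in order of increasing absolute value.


Compute absolute values:
  |14| = 14
  |2| = 2
  |5| = 5
  |6| = 6
  |12| = 12
  |-20| = 20
Absolute values in increasing order: 2 < 5 < 6 < 12 < 14 < 20
Listing the original numbers in that order gives the answer.
Final answer: [2, 5, 6, 12, 14, -20]


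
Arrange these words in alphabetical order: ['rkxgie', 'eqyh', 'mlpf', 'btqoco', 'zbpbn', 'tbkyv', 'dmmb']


Compare strings character by character (the first differing letter decides):
  'btqoco' < 'dmmb' since 'b' < 'd' at position 1
  'dmmb' < 'eqyh' since 'd' < 'e' at position 1
  'eqyh' < 'mlpf' since 'e' < 'm' at position 1
  'mlpf' < 'rkxgie' since 'm' < 'r' at position 1
  'rkxgie' < 'tbkyv' since 'r' < 't' at position 1
  'tbkyv' < 'zbpbn' since 't' < 'z' at position 1
Chaining these comparisons gives the alphabetical order.
Final answer: ['btqoco', 'dmmb', 'eqyh', 'mlpf', 'rkxgie', 'tbkyv', 'zbpbn']


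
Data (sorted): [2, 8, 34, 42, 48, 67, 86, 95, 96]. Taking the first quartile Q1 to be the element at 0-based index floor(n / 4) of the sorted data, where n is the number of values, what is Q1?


The list has n = 9 elements.
Q1 index = floor(9 / 4) = floor(2.25) = 2
Counting from index 0 in the sorted data, the element at index 2 is 34.
Final answer: 34


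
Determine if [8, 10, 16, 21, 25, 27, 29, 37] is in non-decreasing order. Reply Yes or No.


Check consecutive pairs:
  8 <= 10? True
  10 <= 16? True
  16 <= 21? True
  21 <= 25? True
  25 <= 27? True
  27 <= 29? True
  29 <= 37? True
Every consecutive pair is in order, so the list is non-decreasing.
Final answer: Yes


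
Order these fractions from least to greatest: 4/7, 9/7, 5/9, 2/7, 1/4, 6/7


Convert to decimal for comparison:
  4/7 = 0.5714
  9/7 = 1.2857
  5/9 = 0.5556
  2/7 = 0.2857
  1/4 = 0.25
  6/7 = 0.8571
Decimals in increasing order: 0.25 < 0.2857 < 0.5556 < 0.5714 < 0.8571 < 1.2857
Writing each back as its fraction gives the sorted order.
Final answer: 1/4, 2/7, 5/9, 4/7, 6/7, 9/7


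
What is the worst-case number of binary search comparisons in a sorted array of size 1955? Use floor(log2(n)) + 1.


Binary search halves the search space each step.
Maximum comparisons = floor(log2(1955)) + 1
log2(1955) = 10.933
floor(log2(1955)) = 10, so 10 + 1 = 11
Final answer: 11


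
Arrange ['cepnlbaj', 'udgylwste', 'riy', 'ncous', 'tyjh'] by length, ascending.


Compute lengths:
  'cepnlbaj' has length 8
  'udgylwste' has length 9
  'riy' has length 3
  'ncous' has length 5
  'tyjh' has length 4
Lengths in increasing order: 3 < 4 < 5 < 8 < 9
Listing the words in that order gives the answer.
Final answer: ['riy', 'tyjh', 'ncous', 'cepnlbaj', 'udgylwste']


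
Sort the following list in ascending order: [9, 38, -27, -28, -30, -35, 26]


Original list: [9, 38, -27, -28, -30, -35, 26]
Repeatedly take the smallest remaining element:
  Remaining [9, 38, -27, -28, -30, -35, 26] -> smallest is -35
  Remaining [9, 38, -27, -28, -30, 26] -> smallest is -30
  Remaining [9, 38, -27, -28, 26] -> smallest is -28
  Remaining [9, 38, -27, 26] -> smallest is -27
  Remaining [9, 38, 26] -> smallest is 9
  Remaining [38, 26] -> smallest is 26
  Remaining [38] -> smallest is 38
Collecting the picks in order gives the sorted list.
Final answer: [-35, -30, -28, -27, 9, 26, 38]


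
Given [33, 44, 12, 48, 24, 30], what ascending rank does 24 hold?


Sort ascending: [12, 24, 30, 33, 44, 48]
Find 24 in the sorted list.
24 is at position 2 (1-indexed).
Final answer: 2


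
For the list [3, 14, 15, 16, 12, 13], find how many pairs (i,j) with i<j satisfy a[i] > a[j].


For each element, count the later elements that are smaller than it:
  3 (index 0): smaller elements after it = [] -> 0
  14 (index 1): smaller elements after it = [12, 13] -> 2
  15 (index 2): smaller elements after it = [12, 13] -> 2
  16 (index 3): smaller elements after it = [12, 13] -> 2
  12 (index 4): smaller elements after it = [] -> 0
Total inversions = 0 + 2 + 2 + 2 + 0 = 6
Final answer: 6


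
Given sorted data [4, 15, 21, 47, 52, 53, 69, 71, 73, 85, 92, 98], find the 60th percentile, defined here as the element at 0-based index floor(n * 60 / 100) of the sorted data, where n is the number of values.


The dataset has n = 12 elements.
Index = floor(12 * 60 / 100) = floor(720 / 100) = floor(7.2) = 7
Counting from index 0 in the sorted data, the element at index 7 is 71.
Final answer: 71


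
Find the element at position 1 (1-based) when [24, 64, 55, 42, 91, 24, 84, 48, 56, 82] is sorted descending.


Sort descending: [91, 84, 82, 64, 56, 55, 48, 42, 24, 24]
The 1st element (1-indexed) is at index 0.
Value = 91
Final answer: 91


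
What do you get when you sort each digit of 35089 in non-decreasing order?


The number 35089 has digits: 3, 5, 0, 8, 9
Sorted: 0, 3, 5, 8, 9
Joining the sorted digits gives the result.
Final answer: 03589


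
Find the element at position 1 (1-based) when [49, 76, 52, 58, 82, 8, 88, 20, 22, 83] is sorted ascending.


Sort ascending: [8, 20, 22, 49, 52, 58, 76, 82, 83, 88]
The 1st element (1-indexed) is at index 0.
Value = 8
Final answer: 8


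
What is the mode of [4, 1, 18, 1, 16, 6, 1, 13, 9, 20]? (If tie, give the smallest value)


Count the frequency of each value:
  1 appears 3 time(s)
  4 appears 1 time(s)
  6 appears 1 time(s)
  9 appears 1 time(s)
  13 appears 1 time(s)
  16 appears 1 time(s)
  18 appears 1 time(s)
  20 appears 1 time(s)
Maximum frequency is 3.
Only 1 reaches that frequency, so it is the mode.
Final answer: 1


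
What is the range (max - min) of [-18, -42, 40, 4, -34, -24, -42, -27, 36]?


Maximum value: 40
Minimum value: -42
Range = 40 - (-42) = 82
Final answer: 82


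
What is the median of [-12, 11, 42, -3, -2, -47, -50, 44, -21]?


First, sort the list: [-50, -47, -21, -12, -3, -2, 11, 42, 44]
The list has 9 elements (odd count).
The middle index is 4 (0-based), and the element there is -3.
Final answer: -3


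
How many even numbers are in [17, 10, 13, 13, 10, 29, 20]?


Check each element:
  17 is odd
  10 is even
  13 is odd
  13 is odd
  10 is even
  29 is odd
  20 is even
Evens: [10, 10, 20]
Count of evens = 3
Final answer: 3


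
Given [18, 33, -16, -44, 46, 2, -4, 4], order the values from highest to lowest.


Original list: [18, 33, -16, -44, 46, 2, -4, 4]
Repeatedly take the largest remaining element:
  Remaining [18, 33, -16, -44, 46, 2, -4, 4] -> largest is 46
  Remaining [18, 33, -16, -44, 2, -4, 4] -> largest is 33
  Remaining [18, -16, -44, 2, -4, 4] -> largest is 18
  Remaining [-16, -44, 2, -4, 4] -> largest is 4
  Remaining [-16, -44, 2, -4] -> largest is 2
  Remaining [-16, -44, -4] -> largest is -4
  Remaining [-16, -44] -> largest is -16
  Remaining [-44] -> largest is -44
Collecting the picks in order gives the descending list.
Final answer: [46, 33, 18, 4, 2, -4, -16, -44]


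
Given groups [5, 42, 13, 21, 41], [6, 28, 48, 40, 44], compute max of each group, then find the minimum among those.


Find max of each group:
  Group 1: [5, 42, 13, 21, 41] -> max = 42
  Group 2: [6, 28, 48, 40, 44] -> max = 48
Maxes: [42, 48]
Minimum of maxes = 42
Final answer: 42


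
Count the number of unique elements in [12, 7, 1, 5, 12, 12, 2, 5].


List all unique values:
Distinct values: [1, 2, 5, 7, 12]
Count = 5
Final answer: 5


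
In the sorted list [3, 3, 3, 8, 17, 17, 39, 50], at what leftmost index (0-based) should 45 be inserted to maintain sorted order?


List is sorted: [3, 3, 3, 8, 17, 17, 39, 50]
We need the leftmost position where 45 can be inserted, i.e. the first index whose element is >= 45 (or the end of the list if none is).
Binary search with low=0, high=8 (0-based indices):
  low=0, high=8, mid=4: a[4]=17 < 45, so low = 5
  low=5, high=8, mid=6: a[6]=39 < 45, so low = 7
  low=7, high=8, mid=7: a[7]=50 >= 45, so high = 7
Now low = high = 7, so the insertion index is 7.
Final answer: 7


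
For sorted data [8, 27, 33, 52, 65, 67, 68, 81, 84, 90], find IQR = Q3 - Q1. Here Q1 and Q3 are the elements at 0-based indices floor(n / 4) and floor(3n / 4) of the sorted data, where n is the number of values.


The data has n = 10 elements.
Q1 index = floor(10 / 4) = floor(2.5) = 2; Q3 index = floor(3 * 10 / 4) = floor(7.5) = 7
Q1 = element at index 2 = 33
Q3 = element at index 7 = 81
IQR = 81 - 33 = 48
Final answer: 48
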